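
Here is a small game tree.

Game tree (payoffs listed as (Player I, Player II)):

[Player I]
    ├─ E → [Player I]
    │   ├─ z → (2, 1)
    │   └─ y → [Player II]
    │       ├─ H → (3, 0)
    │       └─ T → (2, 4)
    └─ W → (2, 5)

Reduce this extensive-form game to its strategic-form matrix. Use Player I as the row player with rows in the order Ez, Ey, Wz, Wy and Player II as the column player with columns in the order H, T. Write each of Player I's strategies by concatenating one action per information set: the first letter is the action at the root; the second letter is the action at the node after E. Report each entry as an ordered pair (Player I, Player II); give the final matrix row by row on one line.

Ez: (2,1) (2,1) | Ey: (3,0) (2,4) | Wz: (2,5) (2,5) | Wy: (2,5) (2,5)

            H        T
  Ez    (2,1)    (2,1)
  Ey    (3,0)    (2,4)
  Wz    (2,5)    (2,5)
  Wy    (2,5)    (2,5)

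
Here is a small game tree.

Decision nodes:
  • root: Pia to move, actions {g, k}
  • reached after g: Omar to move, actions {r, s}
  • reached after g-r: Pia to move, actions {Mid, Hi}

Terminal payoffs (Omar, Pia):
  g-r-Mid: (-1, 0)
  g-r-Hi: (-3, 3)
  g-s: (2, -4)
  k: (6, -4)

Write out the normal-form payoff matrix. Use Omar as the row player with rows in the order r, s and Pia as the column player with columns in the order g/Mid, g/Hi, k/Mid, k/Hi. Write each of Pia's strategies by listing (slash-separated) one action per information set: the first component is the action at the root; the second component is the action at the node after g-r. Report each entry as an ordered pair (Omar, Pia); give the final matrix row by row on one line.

r: (-1,0) (-3,3) (6,-4) (6,-4) | s: (2,-4) (2,-4) (6,-4) (6,-4)

        g/Mid     g/Hi    k/Mid     k/Hi
   r   (-1,0)   (-3,3)   (6,-4)   (6,-4)
   s   (2,-4)   (2,-4)   (6,-4)   (6,-4)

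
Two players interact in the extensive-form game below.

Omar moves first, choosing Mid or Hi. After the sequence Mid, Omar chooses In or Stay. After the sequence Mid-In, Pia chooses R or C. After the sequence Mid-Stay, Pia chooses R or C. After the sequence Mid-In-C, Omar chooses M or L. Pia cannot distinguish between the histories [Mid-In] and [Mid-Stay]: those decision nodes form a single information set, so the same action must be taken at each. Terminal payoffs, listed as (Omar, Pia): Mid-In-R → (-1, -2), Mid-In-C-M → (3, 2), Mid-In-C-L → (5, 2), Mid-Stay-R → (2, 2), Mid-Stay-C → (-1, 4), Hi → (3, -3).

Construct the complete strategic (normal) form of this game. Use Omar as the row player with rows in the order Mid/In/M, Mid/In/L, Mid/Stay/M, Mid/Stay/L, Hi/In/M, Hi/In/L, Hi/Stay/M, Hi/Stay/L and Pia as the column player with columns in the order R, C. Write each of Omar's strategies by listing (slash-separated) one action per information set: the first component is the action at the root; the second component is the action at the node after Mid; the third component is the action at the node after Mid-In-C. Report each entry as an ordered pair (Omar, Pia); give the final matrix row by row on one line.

Row Mid/In/M: R→(-1,-2), C→(3,2)
Row Mid/In/L: R→(-1,-2), C→(5,2)
Row Mid/Stay/M: R→(2,2), C→(-1,4)
Row Mid/Stay/L: R→(2,2), C→(-1,4)
Row Hi/In/M: R→(3,-3), C→(3,-3)
Row Hi/In/L: R→(3,-3), C→(3,-3)
Row Hi/Stay/M: R→(3,-3), C→(3,-3)
Row Hi/Stay/L: R→(3,-3), C→(3,-3)

Mid/In/M: (-1,-2) (3,2) | Mid/In/L: (-1,-2) (5,2) | Mid/Stay/M: (2,2) (-1,4) | Mid/Stay/L: (2,2) (-1,4) | Hi/In/M: (3,-3) (3,-3) | Hi/In/L: (3,-3) (3,-3) | Hi/Stay/M: (3,-3) (3,-3) | Hi/Stay/L: (3,-3) (3,-3)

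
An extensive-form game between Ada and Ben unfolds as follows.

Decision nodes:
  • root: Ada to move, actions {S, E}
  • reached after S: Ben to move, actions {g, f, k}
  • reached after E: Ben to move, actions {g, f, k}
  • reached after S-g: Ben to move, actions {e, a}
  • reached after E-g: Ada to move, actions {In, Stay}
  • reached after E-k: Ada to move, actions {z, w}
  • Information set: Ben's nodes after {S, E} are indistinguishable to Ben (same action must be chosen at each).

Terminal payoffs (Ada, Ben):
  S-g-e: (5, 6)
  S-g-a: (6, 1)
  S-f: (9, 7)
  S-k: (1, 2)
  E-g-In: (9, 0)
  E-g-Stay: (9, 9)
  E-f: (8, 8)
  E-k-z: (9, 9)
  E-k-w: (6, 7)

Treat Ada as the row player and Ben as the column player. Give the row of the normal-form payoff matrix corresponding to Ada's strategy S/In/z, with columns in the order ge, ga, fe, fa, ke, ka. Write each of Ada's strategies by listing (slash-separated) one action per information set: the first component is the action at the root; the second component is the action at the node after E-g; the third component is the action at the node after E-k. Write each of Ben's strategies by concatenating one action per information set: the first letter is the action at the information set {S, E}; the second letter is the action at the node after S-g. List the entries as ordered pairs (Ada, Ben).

vs ge: Ada plays S → Ben plays g at [S] → Ben plays e at [S-g] → (5, 6)
vs ga: Ada plays S → Ben plays g at [S] → Ben plays a at [S-g] → (6, 1)
vs fe: Ada plays S → Ben plays f at [S] → (9, 7)
vs fa: Ada plays S → Ben plays f at [S] → (9, 7)
vs ke: Ada plays S → Ben plays k at [S] → (1, 2)
vs ka: Ada plays S → Ben plays k at [S] → (1, 2)

(5,6) (6,1) (9,7) (9,7) (1,2) (1,2)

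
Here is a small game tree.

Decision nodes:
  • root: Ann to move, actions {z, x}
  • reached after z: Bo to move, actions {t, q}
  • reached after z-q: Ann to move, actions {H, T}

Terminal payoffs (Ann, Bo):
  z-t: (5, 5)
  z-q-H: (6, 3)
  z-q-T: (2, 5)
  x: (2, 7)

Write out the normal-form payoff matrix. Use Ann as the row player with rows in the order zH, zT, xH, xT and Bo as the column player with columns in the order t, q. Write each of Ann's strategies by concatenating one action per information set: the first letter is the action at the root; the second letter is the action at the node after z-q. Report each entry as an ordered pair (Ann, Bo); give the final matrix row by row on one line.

zH: (5,5) (6,3) | zT: (5,5) (2,5) | xH: (2,7) (2,7) | xT: (2,7) (2,7)

Row zH: t→(5,5), q→(6,3)
Row zT: t→(5,5), q→(2,5)
Row xH: t→(2,7), q→(2,7)
Row xT: t→(2,7), q→(2,7)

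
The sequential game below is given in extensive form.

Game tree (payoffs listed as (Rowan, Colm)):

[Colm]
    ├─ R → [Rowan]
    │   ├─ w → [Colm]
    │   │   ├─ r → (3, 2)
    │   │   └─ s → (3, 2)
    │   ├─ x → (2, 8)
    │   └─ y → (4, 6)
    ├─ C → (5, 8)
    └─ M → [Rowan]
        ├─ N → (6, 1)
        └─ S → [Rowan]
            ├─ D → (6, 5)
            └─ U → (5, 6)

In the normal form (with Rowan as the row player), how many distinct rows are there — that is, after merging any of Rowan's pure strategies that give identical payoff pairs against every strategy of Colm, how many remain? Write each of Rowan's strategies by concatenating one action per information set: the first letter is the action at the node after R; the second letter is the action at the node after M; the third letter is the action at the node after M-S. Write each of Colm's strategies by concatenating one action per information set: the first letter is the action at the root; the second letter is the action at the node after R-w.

Rowan has 12 pure strategies: wND, wNU, wSD, wSU, xND, xNU, xSD, xSU, yND, yNU, ySD, ySU. Columns: Rr, Rs, Cr, Cs, Mr, Ms.
{wND, wNU} → row (3,2) (3,2) (5,8) (5,8) (6,1) (6,1)
{wSD} → row (3,2) (3,2) (5,8) (5,8) (6,5) (6,5)
{wSU} → row (3,2) (3,2) (5,8) (5,8) (5,6) (5,6)
{xND, xNU} → row (2,8) (2,8) (5,8) (5,8) (6,1) (6,1)
{xSD} → row (2,8) (2,8) (5,8) (5,8) (6,5) (6,5)
{xSU} → row (2,8) (2,8) (5,8) (5,8) (5,6) (5,6)
{yND, yNU} → row (4,6) (4,6) (5,8) (5,8) (6,1) (6,1)
{ySD} → row (4,6) (4,6) (5,8) (5,8) (6,5) (6,5)
{ySU} → row (4,6) (4,6) (5,8) (5,8) (5,6) (5,6)
That's 9 distinct rows out of 12 strategies.

9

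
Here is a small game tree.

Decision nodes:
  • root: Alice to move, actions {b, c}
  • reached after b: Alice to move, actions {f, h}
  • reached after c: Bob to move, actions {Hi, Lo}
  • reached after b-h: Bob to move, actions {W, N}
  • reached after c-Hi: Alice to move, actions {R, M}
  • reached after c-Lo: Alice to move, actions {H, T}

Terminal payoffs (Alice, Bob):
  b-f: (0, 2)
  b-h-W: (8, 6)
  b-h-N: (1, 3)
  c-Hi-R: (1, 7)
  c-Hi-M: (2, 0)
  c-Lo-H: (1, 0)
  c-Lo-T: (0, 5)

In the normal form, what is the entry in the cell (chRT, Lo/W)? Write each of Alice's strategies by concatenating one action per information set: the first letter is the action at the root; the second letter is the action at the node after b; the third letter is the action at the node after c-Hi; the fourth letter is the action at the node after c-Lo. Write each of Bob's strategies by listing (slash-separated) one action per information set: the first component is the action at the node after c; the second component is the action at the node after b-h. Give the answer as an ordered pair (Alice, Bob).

Trace the play path from the root:
  Alice plays c
  Bob plays Lo at [c]
  Alice plays T at [c-Lo]
→ terminal payoff (0, 5).
(Alice's choice at the node after b is never reached on this path, so it doesn't affect the outcome.)

(0, 5)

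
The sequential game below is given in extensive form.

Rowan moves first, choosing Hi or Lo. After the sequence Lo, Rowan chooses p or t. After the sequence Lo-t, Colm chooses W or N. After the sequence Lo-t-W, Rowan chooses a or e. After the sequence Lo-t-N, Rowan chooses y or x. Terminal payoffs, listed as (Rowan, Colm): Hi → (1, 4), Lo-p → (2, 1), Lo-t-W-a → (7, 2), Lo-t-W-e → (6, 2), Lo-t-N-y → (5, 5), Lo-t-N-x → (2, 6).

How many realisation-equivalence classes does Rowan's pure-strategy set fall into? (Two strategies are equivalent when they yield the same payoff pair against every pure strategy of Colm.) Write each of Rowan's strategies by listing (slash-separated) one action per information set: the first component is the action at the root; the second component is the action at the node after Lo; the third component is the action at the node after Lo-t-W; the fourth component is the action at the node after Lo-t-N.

6

Rowan has 16 pure strategies: Hi/p/a/y, Hi/p/a/x, Hi/p/e/y, Hi/p/e/x, Hi/t/a/y, Hi/t/a/x, Hi/t/e/y, Hi/t/e/x, Lo/p/a/y, Lo/p/a/x, Lo/p/e/y, Lo/p/e/x, Lo/t/a/y, Lo/t/a/x, Lo/t/e/y, Lo/t/e/x. Columns: W, N.
{Hi/p/a/y, Hi/p/a/x, Hi/p/e/y, Hi/p/e/x, Hi/t/a/y, Hi/t/a/x, Hi/t/e/y, Hi/t/e/x} → row (1,4) (1,4)
{Lo/p/a/y, Lo/p/a/x, Lo/p/e/y, Lo/p/e/x} → row (2,1) (2,1)
{Lo/t/a/y} → row (7,2) (5,5)
{Lo/t/a/x} → row (7,2) (2,6)
{Lo/t/e/y} → row (6,2) (5,5)
{Lo/t/e/x} → row (6,2) (2,6)
That's 6 distinct rows out of 16 strategies.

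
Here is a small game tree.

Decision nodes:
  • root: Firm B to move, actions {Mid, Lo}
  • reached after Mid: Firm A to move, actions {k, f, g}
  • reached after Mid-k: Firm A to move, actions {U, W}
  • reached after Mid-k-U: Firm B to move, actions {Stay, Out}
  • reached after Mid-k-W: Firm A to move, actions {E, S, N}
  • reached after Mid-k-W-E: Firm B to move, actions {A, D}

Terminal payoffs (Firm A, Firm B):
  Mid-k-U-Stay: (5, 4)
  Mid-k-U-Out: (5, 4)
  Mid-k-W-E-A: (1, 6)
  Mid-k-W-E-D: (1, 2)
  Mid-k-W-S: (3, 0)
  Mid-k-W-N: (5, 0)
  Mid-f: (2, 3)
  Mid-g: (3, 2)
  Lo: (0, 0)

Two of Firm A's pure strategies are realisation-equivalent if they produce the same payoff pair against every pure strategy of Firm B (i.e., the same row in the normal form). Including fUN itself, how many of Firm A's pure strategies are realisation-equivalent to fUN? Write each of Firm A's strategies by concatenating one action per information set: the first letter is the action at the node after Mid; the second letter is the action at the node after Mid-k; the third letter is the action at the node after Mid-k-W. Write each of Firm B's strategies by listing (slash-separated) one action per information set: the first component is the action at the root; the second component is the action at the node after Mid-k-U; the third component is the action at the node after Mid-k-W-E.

Row for fUN (columns Mid/Stay/A, Mid/Stay/D, Mid/Out/A, Mid/Out/D, Lo/Stay/A, Lo/Stay/D, Lo/Out/A, Lo/Out/D): (2,3) (2,3) (2,3) (2,3) (0,0) (0,0) (0,0) (0,0).
Under fUN, Firm A's choice at the node after Mid-k and at the node after Mid-k-W can never be reached regardless of what Firm B does, so varying those choices leaves every outcome unchanged.
Holding the reachable choices fixed and varying the unreachable ones freely already gives 2 × 3 = 6 equivalent strategies.
No other strategy reproduces this row, so those 6 are the full class: fUE, fUS, fUN, fWE, fWS, fWN.

6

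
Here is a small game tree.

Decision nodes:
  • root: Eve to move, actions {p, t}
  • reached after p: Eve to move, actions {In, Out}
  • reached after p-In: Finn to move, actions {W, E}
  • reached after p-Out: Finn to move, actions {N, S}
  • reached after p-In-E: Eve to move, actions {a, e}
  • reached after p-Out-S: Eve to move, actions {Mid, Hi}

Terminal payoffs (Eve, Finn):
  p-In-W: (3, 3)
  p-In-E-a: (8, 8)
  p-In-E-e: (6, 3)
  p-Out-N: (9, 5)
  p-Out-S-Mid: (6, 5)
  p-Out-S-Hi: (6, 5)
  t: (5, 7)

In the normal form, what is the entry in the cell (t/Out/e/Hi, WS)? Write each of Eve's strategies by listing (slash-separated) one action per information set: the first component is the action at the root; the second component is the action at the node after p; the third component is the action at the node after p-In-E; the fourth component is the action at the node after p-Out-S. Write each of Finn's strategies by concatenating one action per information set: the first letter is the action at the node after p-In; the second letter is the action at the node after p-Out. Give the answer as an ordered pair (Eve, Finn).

(5, 7)

Trace the play path from the root:
  Eve plays t
→ terminal payoff (5, 7).
(Eve's choice at the node after p is never reached on this path, so it doesn't affect the outcome.)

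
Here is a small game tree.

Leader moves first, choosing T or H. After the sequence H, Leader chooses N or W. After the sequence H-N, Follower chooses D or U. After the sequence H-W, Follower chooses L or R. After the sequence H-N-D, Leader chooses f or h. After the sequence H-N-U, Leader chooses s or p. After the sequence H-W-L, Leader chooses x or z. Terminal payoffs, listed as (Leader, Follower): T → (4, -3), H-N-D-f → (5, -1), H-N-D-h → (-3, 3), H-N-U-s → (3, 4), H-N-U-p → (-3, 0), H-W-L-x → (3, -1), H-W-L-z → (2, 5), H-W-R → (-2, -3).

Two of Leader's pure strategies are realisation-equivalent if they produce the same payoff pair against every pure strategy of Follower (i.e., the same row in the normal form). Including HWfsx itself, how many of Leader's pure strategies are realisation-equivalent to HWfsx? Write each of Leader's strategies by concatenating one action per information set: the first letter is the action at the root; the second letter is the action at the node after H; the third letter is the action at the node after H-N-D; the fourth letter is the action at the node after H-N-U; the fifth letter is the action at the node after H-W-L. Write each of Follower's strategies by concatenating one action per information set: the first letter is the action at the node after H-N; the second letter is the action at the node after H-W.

Row for HWfsx (columns DL, DR, UL, UR): (3,-1) (-2,-3) (3,-1) (-2,-3).
Under HWfsx, Leader's choice at the node after H-N-D and at the node after H-N-U can never be reached regardless of what Follower does, so varying those choices leaves every outcome unchanged.
Holding the reachable choices fixed and varying the unreachable ones freely already gives 2 × 2 = 4 equivalent strategies.
No other strategy reproduces this row, so those 4 are the full class: HWfsx, HWfpx, HWhsx, HWhpx.

4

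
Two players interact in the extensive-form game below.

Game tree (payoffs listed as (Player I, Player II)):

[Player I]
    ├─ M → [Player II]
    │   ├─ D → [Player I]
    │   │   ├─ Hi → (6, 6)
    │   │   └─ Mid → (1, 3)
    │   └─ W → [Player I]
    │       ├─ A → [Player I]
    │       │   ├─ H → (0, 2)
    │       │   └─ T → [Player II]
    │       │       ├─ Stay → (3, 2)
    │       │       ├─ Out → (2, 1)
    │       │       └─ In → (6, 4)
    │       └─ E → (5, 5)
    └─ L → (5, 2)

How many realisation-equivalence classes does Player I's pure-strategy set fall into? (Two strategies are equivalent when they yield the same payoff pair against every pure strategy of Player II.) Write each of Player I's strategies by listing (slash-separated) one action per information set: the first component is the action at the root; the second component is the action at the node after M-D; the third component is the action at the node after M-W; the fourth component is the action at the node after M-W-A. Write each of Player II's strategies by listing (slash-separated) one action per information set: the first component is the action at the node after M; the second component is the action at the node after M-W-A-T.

7

Player I has 16 pure strategies: M/Hi/A/H, M/Hi/A/T, M/Hi/E/H, M/Hi/E/T, M/Mid/A/H, M/Mid/A/T, M/Mid/E/H, M/Mid/E/T, L/Hi/A/H, L/Hi/A/T, L/Hi/E/H, L/Hi/E/T, L/Mid/A/H, L/Mid/A/T, L/Mid/E/H, L/Mid/E/T. Columns: D/Stay, D/Out, D/In, W/Stay, W/Out, W/In.
{M/Hi/A/H} → row (6,6) (6,6) (6,6) (0,2) (0,2) (0,2)
{M/Hi/A/T} → row (6,6) (6,6) (6,6) (3,2) (2,1) (6,4)
{M/Hi/E/H, M/Hi/E/T} → row (6,6) (6,6) (6,6) (5,5) (5,5) (5,5)
{M/Mid/A/H} → row (1,3) (1,3) (1,3) (0,2) (0,2) (0,2)
{M/Mid/A/T} → row (1,3) (1,3) (1,3) (3,2) (2,1) (6,4)
{M/Mid/E/H, M/Mid/E/T} → row (1,3) (1,3) (1,3) (5,5) (5,5) (5,5)
{L/Hi/A/H, L/Hi/A/T, L/Hi/E/H, L/Hi/E/T, L/Mid/A/H, L/Mid/A/T, L/Mid/E/H, L/Mid/E/T} → row (5,2) (5,2) (5,2) (5,2) (5,2) (5,2)
That's 7 distinct rows out of 16 strategies.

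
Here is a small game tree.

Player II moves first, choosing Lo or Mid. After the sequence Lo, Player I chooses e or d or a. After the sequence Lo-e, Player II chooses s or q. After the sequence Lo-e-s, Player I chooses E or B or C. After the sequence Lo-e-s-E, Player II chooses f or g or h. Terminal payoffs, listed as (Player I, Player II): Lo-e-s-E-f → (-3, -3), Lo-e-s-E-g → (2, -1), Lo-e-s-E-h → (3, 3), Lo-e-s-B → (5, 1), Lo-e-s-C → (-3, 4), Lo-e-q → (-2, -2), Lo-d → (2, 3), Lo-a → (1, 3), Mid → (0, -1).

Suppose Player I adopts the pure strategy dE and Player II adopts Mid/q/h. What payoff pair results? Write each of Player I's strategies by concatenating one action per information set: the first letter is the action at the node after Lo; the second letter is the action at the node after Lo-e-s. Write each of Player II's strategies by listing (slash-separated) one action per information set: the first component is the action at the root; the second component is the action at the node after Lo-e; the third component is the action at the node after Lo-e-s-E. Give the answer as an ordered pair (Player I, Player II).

Trace the play path from the root:
  Player II plays Mid
→ terminal payoff (0, -1).
(Player I's choice at the node after Lo is never reached on this path, so it doesn't affect the outcome.)

(0, -1)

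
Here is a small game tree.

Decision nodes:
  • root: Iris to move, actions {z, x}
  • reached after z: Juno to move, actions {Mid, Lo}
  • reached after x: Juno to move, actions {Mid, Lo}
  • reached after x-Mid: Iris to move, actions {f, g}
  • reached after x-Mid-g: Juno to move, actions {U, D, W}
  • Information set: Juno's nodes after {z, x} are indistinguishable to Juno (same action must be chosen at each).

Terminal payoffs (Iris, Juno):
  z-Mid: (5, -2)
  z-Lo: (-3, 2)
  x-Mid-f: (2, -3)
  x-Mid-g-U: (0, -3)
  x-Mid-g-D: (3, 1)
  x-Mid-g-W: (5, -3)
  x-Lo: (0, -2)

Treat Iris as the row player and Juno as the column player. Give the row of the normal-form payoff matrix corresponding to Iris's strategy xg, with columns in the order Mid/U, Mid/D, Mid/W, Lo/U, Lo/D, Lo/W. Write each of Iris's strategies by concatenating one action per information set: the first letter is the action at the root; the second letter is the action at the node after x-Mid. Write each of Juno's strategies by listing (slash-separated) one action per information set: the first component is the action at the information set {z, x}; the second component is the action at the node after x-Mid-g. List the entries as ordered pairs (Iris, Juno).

vs Mid/U: Iris plays x → Juno plays Mid at [x] → Iris plays g at [x-Mid] → Juno plays U at [x-Mid-g] → (0, -3)
vs Mid/D: Iris plays x → Juno plays Mid at [x] → Iris plays g at [x-Mid] → Juno plays D at [x-Mid-g] → (3, 1)
vs Mid/W: Iris plays x → Juno plays Mid at [x] → Iris plays g at [x-Mid] → Juno plays W at [x-Mid-g] → (5, -3)
vs Lo/U: Iris plays x → Juno plays Lo at [x] → (0, -2)
vs Lo/D: Iris plays x → Juno plays Lo at [x] → (0, -2)
vs Lo/W: Iris plays x → Juno plays Lo at [x] → (0, -2)

(0,-3) (3,1) (5,-3) (0,-2) (0,-2) (0,-2)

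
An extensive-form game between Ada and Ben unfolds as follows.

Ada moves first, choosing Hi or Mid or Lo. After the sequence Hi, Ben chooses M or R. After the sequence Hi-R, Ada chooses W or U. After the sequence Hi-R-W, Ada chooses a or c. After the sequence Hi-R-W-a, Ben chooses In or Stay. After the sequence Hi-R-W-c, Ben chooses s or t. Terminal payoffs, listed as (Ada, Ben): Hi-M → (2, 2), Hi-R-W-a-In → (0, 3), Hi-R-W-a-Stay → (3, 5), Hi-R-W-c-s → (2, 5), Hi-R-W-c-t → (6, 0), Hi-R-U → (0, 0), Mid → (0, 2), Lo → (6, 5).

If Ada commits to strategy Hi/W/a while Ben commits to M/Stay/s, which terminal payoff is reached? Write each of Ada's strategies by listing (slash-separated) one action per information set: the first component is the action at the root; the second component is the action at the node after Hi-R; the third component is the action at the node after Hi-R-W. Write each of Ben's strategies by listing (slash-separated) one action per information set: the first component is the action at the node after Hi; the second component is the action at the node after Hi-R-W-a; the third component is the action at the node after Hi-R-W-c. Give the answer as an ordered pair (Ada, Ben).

(2, 2)

Trace the play path from the root:
  Ada plays Hi
  Ben plays M at [Hi]
→ terminal payoff (2, 2).
(Ada's choice at the node after Hi-R is never reached on this path, so it doesn't affect the outcome.)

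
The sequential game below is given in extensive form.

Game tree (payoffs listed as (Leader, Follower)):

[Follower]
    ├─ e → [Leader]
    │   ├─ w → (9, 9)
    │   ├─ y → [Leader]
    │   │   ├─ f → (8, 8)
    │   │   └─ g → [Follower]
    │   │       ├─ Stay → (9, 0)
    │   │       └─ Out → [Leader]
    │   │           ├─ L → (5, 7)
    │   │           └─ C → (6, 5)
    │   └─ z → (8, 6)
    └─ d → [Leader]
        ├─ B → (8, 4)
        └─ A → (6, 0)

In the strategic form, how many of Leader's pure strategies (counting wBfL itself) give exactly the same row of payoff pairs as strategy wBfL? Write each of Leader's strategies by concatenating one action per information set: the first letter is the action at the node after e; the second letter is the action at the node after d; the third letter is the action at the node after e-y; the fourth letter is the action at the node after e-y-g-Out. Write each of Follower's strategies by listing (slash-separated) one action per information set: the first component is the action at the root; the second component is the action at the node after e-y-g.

Row for wBfL (columns e/Stay, e/Out, d/Stay, d/Out): (9,9) (9,9) (8,4) (8,4).
Under wBfL, Leader's choice at the node after e-y and at the node after e-y-g-Out can never be reached regardless of what Follower does, so varying those choices leaves every outcome unchanged.
Holding the reachable choices fixed and varying the unreachable ones freely already gives 2 × 2 = 4 equivalent strategies.
No other strategy reproduces this row, so those 4 are the full class: wBfL, wBfC, wBgL, wBgC.

4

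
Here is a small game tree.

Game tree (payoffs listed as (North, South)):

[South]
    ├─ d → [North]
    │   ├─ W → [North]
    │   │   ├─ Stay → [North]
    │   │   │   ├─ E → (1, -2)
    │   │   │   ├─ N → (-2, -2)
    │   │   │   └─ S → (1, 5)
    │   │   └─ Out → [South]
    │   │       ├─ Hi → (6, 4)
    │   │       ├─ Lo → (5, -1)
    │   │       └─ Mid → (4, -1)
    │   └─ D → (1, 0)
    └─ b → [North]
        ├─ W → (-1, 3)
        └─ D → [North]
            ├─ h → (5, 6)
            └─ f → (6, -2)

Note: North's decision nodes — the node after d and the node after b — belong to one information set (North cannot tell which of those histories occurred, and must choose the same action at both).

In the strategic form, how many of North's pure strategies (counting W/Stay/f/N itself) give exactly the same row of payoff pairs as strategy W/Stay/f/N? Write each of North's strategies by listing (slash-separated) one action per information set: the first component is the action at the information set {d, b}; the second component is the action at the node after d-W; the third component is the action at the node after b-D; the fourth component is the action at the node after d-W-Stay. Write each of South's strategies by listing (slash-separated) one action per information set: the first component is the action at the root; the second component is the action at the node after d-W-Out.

2

Row for W/Stay/f/N (columns d/Hi, d/Lo, d/Mid, b/Hi, b/Lo, b/Mid): (-2,-2) (-2,-2) (-2,-2) (-1,3) (-1,3) (-1,3).
Under W/Stay/f/N, North's choice at the node after b-D can never be reached regardless of what South does, so varying those choices leaves every outcome unchanged.
Holding the reachable choices fixed and varying the unreachable one freely already gives 2 equivalent strategies.
No other strategy reproduces this row, so those 2 are the full class: W/Stay/h/N, W/Stay/f/N.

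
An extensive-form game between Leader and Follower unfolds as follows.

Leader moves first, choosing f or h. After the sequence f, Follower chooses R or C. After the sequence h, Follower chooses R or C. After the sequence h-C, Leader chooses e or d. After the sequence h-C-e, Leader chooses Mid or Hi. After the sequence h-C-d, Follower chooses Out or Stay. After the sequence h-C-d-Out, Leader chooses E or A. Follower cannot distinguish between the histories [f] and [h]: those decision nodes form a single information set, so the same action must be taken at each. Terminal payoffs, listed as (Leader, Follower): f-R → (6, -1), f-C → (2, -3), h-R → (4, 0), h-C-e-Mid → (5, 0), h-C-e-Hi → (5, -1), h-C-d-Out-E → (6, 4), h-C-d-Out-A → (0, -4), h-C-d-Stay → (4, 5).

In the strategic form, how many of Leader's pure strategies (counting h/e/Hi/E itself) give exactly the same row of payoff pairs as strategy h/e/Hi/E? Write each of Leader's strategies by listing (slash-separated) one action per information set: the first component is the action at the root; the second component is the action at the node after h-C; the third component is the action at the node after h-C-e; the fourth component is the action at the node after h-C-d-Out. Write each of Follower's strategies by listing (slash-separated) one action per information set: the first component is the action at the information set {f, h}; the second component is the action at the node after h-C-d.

Row for h/e/Hi/E (columns R/Out, R/Stay, C/Out, C/Stay): (4,0) (4,0) (5,-1) (5,-1).
Under h/e/Hi/E, Leader's choice at the node after h-C-d-Out can never be reached regardless of what Follower does, so varying those choices leaves every outcome unchanged.
Holding the reachable choices fixed and varying the unreachable one freely already gives 2 equivalent strategies.
No other strategy reproduces this row, so those 2 are the full class: h/e/Hi/E, h/e/Hi/A.

2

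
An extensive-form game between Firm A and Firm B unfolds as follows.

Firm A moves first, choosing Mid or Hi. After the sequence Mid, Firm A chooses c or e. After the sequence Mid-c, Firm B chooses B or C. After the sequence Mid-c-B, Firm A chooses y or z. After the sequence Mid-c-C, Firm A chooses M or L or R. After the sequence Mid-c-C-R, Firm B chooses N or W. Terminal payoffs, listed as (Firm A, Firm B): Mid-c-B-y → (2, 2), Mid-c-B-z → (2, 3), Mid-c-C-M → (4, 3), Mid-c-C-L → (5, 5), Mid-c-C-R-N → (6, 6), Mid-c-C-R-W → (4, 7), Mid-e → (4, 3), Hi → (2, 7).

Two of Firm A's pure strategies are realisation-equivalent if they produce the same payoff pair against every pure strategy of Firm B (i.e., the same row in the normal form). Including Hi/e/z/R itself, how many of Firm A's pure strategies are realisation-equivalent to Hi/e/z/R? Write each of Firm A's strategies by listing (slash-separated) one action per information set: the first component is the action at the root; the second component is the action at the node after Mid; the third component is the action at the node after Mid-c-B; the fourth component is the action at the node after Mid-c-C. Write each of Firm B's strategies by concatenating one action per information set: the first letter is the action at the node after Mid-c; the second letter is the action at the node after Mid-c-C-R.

Row for Hi/e/z/R (columns BN, BW, CN, CW): (2,7) (2,7) (2,7) (2,7).
Under Hi/e/z/R, Firm A's choice at the node after Mid and at the node after Mid-c-B and at the node after Mid-c-C can never be reached regardless of what Firm B does, so varying those choices leaves every outcome unchanged.
Holding the reachable choices fixed and varying the unreachable ones freely already gives 2 × 2 × 3 = 12 equivalent strategies.
No other strategy reproduces this row, so those 12 are the full class: Hi/c/y/M, Hi/c/y/L, Hi/c/y/R, Hi/c/z/M, Hi/c/z/L, Hi/c/z/R, Hi/e/y/M, Hi/e/y/L, Hi/e/y/R, Hi/e/z/M, Hi/e/z/L, Hi/e/z/R.

12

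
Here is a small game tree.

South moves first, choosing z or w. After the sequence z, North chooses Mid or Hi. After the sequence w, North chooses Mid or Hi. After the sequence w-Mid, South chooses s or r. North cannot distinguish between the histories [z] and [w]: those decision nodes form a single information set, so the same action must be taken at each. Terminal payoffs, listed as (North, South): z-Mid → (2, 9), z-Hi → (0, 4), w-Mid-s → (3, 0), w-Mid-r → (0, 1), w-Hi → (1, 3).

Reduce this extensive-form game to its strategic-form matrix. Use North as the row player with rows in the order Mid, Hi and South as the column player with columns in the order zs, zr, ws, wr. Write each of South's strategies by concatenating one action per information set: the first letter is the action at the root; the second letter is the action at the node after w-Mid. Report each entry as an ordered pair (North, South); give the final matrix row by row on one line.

Row Mid: zs→(2,9), zr→(2,9), ws→(3,0), wr→(0,1)
Row Hi: zs→(0,4), zr→(0,4), ws→(1,3), wr→(1,3)

Mid: (2,9) (2,9) (3,0) (0,1) | Hi: (0,4) (0,4) (1,3) (1,3)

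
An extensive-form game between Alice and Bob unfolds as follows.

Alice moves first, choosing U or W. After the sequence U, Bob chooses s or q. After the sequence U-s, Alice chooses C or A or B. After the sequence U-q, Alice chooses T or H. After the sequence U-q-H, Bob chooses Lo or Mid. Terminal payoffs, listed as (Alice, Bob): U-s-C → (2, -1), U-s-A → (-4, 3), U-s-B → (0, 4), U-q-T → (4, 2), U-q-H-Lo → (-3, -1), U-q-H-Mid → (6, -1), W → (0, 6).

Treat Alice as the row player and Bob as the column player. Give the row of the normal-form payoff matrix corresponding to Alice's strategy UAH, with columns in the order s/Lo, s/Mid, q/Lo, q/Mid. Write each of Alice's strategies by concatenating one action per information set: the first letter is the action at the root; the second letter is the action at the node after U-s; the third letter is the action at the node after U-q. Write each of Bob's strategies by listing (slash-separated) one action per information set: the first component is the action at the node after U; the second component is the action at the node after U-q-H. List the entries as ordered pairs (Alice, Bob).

vs s/Lo: Alice plays U → Bob plays s at [U] → Alice plays A at [U-s] → (-4, 3)
vs s/Mid: Alice plays U → Bob plays s at [U] → Alice plays A at [U-s] → (-4, 3)
vs q/Lo: Alice plays U → Bob plays q at [U] → Alice plays H at [U-q] → Bob plays Lo at [U-q-H] → (-3, -1)
vs q/Mid: Alice plays U → Bob plays q at [U] → Alice plays H at [U-q] → Bob plays Mid at [U-q-H] → (6, -1)

(-4,3) (-4,3) (-3,-1) (6,-1)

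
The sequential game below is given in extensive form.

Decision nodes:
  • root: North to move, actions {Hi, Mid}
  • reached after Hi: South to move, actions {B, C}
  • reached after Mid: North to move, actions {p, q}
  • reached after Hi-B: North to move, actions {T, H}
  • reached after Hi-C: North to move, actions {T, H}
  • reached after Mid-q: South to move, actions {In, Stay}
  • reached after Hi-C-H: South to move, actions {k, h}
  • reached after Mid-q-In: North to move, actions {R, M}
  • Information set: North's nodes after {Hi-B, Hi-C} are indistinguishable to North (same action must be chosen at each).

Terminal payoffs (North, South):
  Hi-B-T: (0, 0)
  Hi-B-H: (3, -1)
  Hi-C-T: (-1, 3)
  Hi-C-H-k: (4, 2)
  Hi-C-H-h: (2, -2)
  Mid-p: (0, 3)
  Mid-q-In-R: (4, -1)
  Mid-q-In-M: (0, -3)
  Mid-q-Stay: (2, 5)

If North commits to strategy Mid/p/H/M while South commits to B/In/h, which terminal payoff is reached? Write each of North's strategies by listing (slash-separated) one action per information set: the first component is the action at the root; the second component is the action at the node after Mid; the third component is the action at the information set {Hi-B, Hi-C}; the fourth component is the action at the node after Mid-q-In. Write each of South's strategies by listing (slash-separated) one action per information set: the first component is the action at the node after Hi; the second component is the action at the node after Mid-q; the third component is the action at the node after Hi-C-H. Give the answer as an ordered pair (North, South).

(0, 3)

Trace the play path from the root:
  North plays Mid
  North plays p at [Mid]
→ terminal payoff (0, 3).
(North's choice at the information set {Hi-B, Hi-C} is never reached on this path, so it doesn't affect the outcome.)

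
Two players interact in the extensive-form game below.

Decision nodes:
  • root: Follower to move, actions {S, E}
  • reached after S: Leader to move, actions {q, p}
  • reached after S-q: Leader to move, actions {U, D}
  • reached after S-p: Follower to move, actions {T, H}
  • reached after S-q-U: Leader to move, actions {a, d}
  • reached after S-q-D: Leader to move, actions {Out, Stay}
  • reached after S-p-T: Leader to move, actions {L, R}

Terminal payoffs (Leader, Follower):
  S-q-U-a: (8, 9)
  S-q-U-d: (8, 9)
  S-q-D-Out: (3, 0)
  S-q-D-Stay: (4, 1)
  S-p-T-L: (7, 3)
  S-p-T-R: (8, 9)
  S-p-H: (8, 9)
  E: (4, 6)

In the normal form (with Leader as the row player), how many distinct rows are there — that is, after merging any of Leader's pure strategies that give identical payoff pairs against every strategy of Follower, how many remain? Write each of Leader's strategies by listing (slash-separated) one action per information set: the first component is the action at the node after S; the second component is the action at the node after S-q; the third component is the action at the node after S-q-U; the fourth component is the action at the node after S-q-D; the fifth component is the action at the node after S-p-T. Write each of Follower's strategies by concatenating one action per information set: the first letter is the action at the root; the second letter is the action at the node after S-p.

Leader has 32 pure strategies: q/U/a/Out/L, q/U/a/Out/R, q/U/a/Stay/L, q/U/a/Stay/R, q/U/d/Out/L, q/U/d/Out/R, q/U/d/Stay/L, q/U/d/Stay/R, q/D/a/Out/L, q/D/a/Out/R, q/D/a/Stay/L, q/D/a/Stay/R, q/D/d/Out/L, q/D/d/Out/R, q/D/d/Stay/L, q/D/d/Stay/R, p/U/a/Out/L, p/U/a/Out/R, p/U/a/Stay/L, p/U/a/Stay/R, p/U/d/Out/L, p/U/d/Out/R, p/U/d/Stay/L, p/U/d/Stay/R, p/D/a/Out/L, p/D/a/Out/R, p/D/a/Stay/L, p/D/a/Stay/R, p/D/d/Out/L, p/D/d/Out/R, p/D/d/Stay/L, p/D/d/Stay/R. Columns: ST, SH, ET, EH.
{q/U/a/Out/L, q/U/a/Out/R, q/U/a/Stay/L, q/U/a/Stay/R, q/U/d/Out/L, q/U/d/Out/R, q/U/d/Stay/L, q/U/d/Stay/R, p/U/a/Out/R, p/U/a/Stay/R, p/U/d/Out/R, p/U/d/Stay/R, p/D/a/Out/R, p/D/a/Stay/R, p/D/d/Out/R, p/D/d/Stay/R} → row (8,9) (8,9) (4,6) (4,6)
{q/D/a/Out/L, q/D/a/Out/R, q/D/d/Out/L, q/D/d/Out/R} → row (3,0) (3,0) (4,6) (4,6)
{q/D/a/Stay/L, q/D/a/Stay/R, q/D/d/Stay/L, q/D/d/Stay/R} → row (4,1) (4,1) (4,6) (4,6)
{p/U/a/Out/L, p/U/a/Stay/L, p/U/d/Out/L, p/U/d/Stay/L, p/D/a/Out/L, p/D/a/Stay/L, p/D/d/Out/L, p/D/d/Stay/L} → row (7,3) (8,9) (4,6) (4,6)
That's 4 distinct rows out of 32 strategies.

4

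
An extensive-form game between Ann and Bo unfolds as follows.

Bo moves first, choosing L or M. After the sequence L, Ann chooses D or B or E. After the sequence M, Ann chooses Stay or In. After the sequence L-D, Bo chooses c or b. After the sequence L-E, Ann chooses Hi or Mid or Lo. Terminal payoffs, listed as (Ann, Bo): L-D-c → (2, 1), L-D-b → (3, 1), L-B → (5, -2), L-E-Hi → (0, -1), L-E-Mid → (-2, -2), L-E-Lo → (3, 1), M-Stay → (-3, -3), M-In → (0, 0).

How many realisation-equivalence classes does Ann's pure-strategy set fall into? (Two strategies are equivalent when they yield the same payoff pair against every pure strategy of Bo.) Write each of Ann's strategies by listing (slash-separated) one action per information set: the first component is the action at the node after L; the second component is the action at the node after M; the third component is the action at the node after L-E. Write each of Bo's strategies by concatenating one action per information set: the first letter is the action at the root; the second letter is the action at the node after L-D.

10

Ann has 18 pure strategies: D/Stay/Hi, D/Stay/Mid, D/Stay/Lo, D/In/Hi, D/In/Mid, D/In/Lo, B/Stay/Hi, B/Stay/Mid, B/Stay/Lo, B/In/Hi, B/In/Mid, B/In/Lo, E/Stay/Hi, E/Stay/Mid, E/Stay/Lo, E/In/Hi, E/In/Mid, E/In/Lo. Columns: Lc, Lb, Mc, Mb.
{D/Stay/Hi, D/Stay/Mid, D/Stay/Lo} → row (2,1) (3,1) (-3,-3) (-3,-3)
{D/In/Hi, D/In/Mid, D/In/Lo} → row (2,1) (3,1) (0,0) (0,0)
{B/Stay/Hi, B/Stay/Mid, B/Stay/Lo} → row (5,-2) (5,-2) (-3,-3) (-3,-3)
{B/In/Hi, B/In/Mid, B/In/Lo} → row (5,-2) (5,-2) (0,0) (0,0)
{E/Stay/Hi} → row (0,-1) (0,-1) (-3,-3) (-3,-3)
{E/Stay/Mid} → row (-2,-2) (-2,-2) (-3,-3) (-3,-3)
{E/Stay/Lo} → row (3,1) (3,1) (-3,-3) (-3,-3)
{E/In/Hi} → row (0,-1) (0,-1) (0,0) (0,0)
{E/In/Mid} → row (-2,-2) (-2,-2) (0,0) (0,0)
{E/In/Lo} → row (3,1) (3,1) (0,0) (0,0)
That's 10 distinct rows out of 18 strategies.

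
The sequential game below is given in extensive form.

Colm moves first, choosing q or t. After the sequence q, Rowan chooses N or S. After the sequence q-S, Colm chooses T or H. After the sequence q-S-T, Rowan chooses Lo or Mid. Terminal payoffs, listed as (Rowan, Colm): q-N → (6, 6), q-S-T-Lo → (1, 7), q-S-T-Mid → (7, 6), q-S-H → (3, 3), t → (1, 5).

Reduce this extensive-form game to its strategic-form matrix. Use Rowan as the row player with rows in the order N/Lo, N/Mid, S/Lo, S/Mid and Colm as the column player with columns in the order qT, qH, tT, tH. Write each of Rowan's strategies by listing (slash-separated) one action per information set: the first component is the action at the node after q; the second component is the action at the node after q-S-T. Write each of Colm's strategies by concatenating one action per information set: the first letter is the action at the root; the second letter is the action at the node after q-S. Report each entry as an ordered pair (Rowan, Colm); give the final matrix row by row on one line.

N/Lo: (6,6) (6,6) (1,5) (1,5) | N/Mid: (6,6) (6,6) (1,5) (1,5) | S/Lo: (1,7) (3,3) (1,5) (1,5) | S/Mid: (7,6) (3,3) (1,5) (1,5)

            qT       qH       tT       tH
 N/Lo    (6,6)    (6,6)    (1,5)    (1,5)
N/Mid    (6,6)    (6,6)    (1,5)    (1,5)
 S/Lo    (1,7)    (3,3)    (1,5)    (1,5)
S/Mid    (7,6)    (3,3)    (1,5)    (1,5)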